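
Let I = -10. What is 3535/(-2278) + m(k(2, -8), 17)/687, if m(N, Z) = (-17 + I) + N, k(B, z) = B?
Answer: -2485495/1564986 ≈ -1.5882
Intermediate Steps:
m(N, Z) = -27 + N (m(N, Z) = (-17 - 10) + N = -27 + N)
3535/(-2278) + m(k(2, -8), 17)/687 = 3535/(-2278) + (-27 + 2)/687 = 3535*(-1/2278) - 25*1/687 = -3535/2278 - 25/687 = -2485495/1564986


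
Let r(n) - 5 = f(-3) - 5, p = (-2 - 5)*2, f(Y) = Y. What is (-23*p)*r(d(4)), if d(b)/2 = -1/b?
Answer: -966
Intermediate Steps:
d(b) = -2/b (d(b) = 2*(-1/b) = -2/b)
p = -14 (p = -7*2 = -14)
r(n) = -3 (r(n) = 5 + (-3 - 5) = 5 - 8 = -3)
(-23*p)*r(d(4)) = -23*(-14)*(-3) = 322*(-3) = -966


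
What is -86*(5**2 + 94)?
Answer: -10234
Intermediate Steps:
-86*(5**2 + 94) = -86*(25 + 94) = -86*119 = -10234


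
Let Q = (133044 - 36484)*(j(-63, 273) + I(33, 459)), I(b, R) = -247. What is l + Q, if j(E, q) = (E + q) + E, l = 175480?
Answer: -9480520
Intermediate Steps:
j(E, q) = q + 2*E
Q = -9656000 (Q = (133044 - 36484)*((273 + 2*(-63)) - 247) = 96560*((273 - 126) - 247) = 96560*(147 - 247) = 96560*(-100) = -9656000)
l + Q = 175480 - 9656000 = -9480520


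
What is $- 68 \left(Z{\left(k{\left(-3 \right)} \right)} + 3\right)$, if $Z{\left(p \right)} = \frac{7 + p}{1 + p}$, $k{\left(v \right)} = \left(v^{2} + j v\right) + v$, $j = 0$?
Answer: $- \frac{2312}{7} \approx -330.29$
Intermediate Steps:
$k{\left(v \right)} = v + v^{2}$ ($k{\left(v \right)} = \left(v^{2} + 0 v\right) + v = \left(v^{2} + 0\right) + v = v^{2} + v = v + v^{2}$)
$Z{\left(p \right)} = \frac{7 + p}{1 + p}$
$- 68 \left(Z{\left(k{\left(-3 \right)} \right)} + 3\right) = - 68 \left(\frac{7 - 3 \left(1 - 3\right)}{1 - 3 \left(1 - 3\right)} + 3\right) = - 68 \left(\frac{7 - -6}{1 - -6} + 3\right) = - 68 \left(\frac{7 + 6}{1 + 6} + 3\right) = - 68 \left(\frac{1}{7} \cdot 13 + 3\right) = - 68 \left(\frac{13}{7} + 3\right) = \left(-68\right) \frac{34}{7} = - \frac{2312}{7}$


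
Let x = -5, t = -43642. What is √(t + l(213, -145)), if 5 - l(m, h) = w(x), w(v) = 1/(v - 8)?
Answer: 4*I*√460915/13 ≈ 208.89*I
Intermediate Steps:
w(v) = 1/(-8 + v)
l(m, h) = 66/13 (l(m, h) = 5 - 1/(-8 - 5) = 5 - 1/(-13) = 5 - 1*(-1/13) = 5 + 1/13 = 66/13)
√(t + l(213, -145)) = √(-43642 + 66/13) = √(-567280/13) = 4*I*√460915/13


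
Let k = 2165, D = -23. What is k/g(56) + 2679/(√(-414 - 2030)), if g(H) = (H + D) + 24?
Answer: 2165/57 - 57*I*√611/26 ≈ 37.982 - 54.19*I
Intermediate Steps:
g(H) = 1 + H (g(H) = (H - 23) + 24 = (-23 + H) + 24 = 1 + H)
k/g(56) + 2679/(√(-414 - 2030)) = 2165/(1 + 56) + 2679/(√(-414 - 2030)) = 2165/57 + 2679/(√(-2444)) = 2165*(1/57) + 2679/((2*I*√611)) = 2165/57 + 2679*(-I*√611/1222) = 2165/57 - 57*I*√611/26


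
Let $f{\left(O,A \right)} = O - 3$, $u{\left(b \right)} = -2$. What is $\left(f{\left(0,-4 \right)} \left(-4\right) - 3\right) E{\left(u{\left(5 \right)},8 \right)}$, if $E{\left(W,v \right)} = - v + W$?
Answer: $-90$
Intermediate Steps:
$E{\left(W,v \right)} = W - v$
$f{\left(O,A \right)} = -3 + O$
$\left(f{\left(0,-4 \right)} \left(-4\right) - 3\right) E{\left(u{\left(5 \right)},8 \right)} = \left(\left(-3 + 0\right) \left(-4\right) - 3\right) \left(-2 - 8\right) = \left(\left(-3\right) \left(-4\right) - 3\right) \left(-2 - 8\right) = \left(12 - 3\right) \left(-10\right) = 9 \left(-10\right) = -90$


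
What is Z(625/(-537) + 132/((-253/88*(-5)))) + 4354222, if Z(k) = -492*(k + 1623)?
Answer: 73112995702/20585 ≈ 3.5518e+6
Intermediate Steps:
Z(k) = -798516 - 492*k (Z(k) = -492*(1623 + k) = -798516 - 492*k)
Z(625/(-537) + 132/((-253/88*(-5)))) + 4354222 = (-798516 - 492*(625/(-537) + 132/((-253/88*(-5))))) + 4354222 = (-798516 - 492*(625*(-1/537) + 132/((-253*1/88*(-5))))) + 4354222 = (-798516 - 492*(-625/537 + 132/((-23/8*(-5))))) + 4354222 = (-798516 - 492*(-625/537 + 132/(115/8))) + 4354222 = (-798516 - 492*(-625/537 + 132*(8/115))) + 4354222 = (-798516 - 492*(-625/537 + 1056/115)) + 4354222 = (-798516 - 492*495197/61755) + 4354222 = (-798516 - 81212308/20585) + 4354222 = -16518664168/20585 + 4354222 = 73112995702/20585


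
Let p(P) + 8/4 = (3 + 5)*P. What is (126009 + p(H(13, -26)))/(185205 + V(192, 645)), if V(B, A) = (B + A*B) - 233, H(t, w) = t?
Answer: 126111/309004 ≈ 0.40812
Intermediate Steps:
V(B, A) = -233 + B + A*B
p(P) = -2 + 8*P (p(P) = -2 + (3 + 5)*P = -2 + 8*P)
(126009 + p(H(13, -26)))/(185205 + V(192, 645)) = (126009 + (-2 + 8*13))/(185205 + (-233 + 192 + 645*192)) = (126009 + (-2 + 104))/(185205 + (-233 + 192 + 123840)) = (126009 + 102)/(185205 + 123799) = 126111/309004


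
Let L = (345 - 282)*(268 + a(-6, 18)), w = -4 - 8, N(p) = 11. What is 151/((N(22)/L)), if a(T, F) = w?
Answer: 2435328/11 ≈ 2.2139e+5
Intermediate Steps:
w = -12
a(T, F) = -12
L = 16128 (L = (345 - 282)*(268 - 12) = 63*256 = 16128)
151/((N(22)/L)) = 151/((11/16128)) = 151/((11*(1/16128))) = 151/(11/16128) = 151*(16128/11) = 2435328/11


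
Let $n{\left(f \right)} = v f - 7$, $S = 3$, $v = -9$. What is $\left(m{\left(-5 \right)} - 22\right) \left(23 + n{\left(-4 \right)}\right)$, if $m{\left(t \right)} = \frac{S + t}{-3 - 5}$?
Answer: $-1131$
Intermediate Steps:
$m{\left(t \right)} = - \frac{3}{8} - \frac{t}{8}$ ($m{\left(t \right)} = \frac{3 + t}{-3 - 5} = \frac{3 + t}{-8} = \left(3 + t\right) \left(- \frac{1}{8}\right) = - \frac{3}{8} - \frac{t}{8}$)
$n{\left(f \right)} = -7 - 9 f$ ($n{\left(f \right)} = - 9 f - 7 = -7 - 9 f$)
$\left(m{\left(-5 \right)} - 22\right) \left(23 + n{\left(-4 \right)}\right) = \left(\left(- \frac{3}{8} - - \frac{5}{8}\right) - 22\right) \left(23 - -29\right) = \left(\left(- \frac{3}{8} + \frac{5}{8}\right) - 22\right) \left(23 + \left(-7 + 36\right)\right) = \left(\frac{1}{4} - 22\right) \left(23 + 29\right) = \left(- \frac{87}{4}\right) 52 = -1131$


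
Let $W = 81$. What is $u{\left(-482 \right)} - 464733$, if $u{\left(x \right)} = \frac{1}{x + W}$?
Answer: $- \frac{186357934}{401} \approx -4.6473 \cdot 10^{5}$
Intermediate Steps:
$u{\left(x \right)} = \frac{1}{81 + x}$ ($u{\left(x \right)} = \frac{1}{x + 81} = \frac{1}{81 + x}$)
$u{\left(-482 \right)} - 464733 = \frac{1}{81 - 482} - 464733 = \frac{1}{-401} - 464733 = - \frac{1}{401} - 464733 = - \frac{186357934}{401}$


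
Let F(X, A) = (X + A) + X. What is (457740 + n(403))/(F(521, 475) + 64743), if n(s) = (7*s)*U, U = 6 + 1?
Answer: 477487/66260 ≈ 7.2063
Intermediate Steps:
F(X, A) = A + 2*X (F(X, A) = (A + X) + X = A + 2*X)
U = 7
n(s) = 49*s (n(s) = (7*s)*7 = 49*s)
(457740 + n(403))/(F(521, 475) + 64743) = (457740 + 49*403)/((475 + 2*521) + 64743) = (457740 + 19747)/((475 + 1042) + 64743) = 477487/(1517 + 64743) = 477487/66260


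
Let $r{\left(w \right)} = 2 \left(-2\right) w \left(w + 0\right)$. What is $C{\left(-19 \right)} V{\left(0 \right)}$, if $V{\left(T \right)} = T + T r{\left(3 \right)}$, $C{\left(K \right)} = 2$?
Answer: $0$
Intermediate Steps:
$r{\left(w \right)} = - 4 w^{2}$ ($r{\left(w \right)} = - 4 w w = - 4 w^{2}$)
$V{\left(T \right)} = - 35 T$ ($V{\left(T \right)} = T + T \left(- 4 \cdot 3^{2}\right) = T + T \left(\left(-4\right) 9\right) = T + T \left(-36\right) = T - 36 T = - 35 T$)
$C{\left(-19 \right)} V{\left(0 \right)} = 2 \left(\left(-35\right) 0\right) = 2 \cdot 0 = 0$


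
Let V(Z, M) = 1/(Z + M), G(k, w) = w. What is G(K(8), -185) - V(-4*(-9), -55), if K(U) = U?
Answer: -3514/19 ≈ -184.95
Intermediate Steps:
V(Z, M) = 1/(M + Z)
G(K(8), -185) - V(-4*(-9), -55) = -185 - 1/(-55 - 4*(-9)) = -185 - 1/(-55 + 36) = -185 - 1/(-19) = -185 - 1*(-1/19) = -185 + 1/19 = -3514/19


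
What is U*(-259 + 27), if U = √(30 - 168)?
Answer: -232*I*√138 ≈ -2725.4*I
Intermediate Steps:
U = I*√138 (U = √(-138) = I*√138 ≈ 11.747*I)
U*(-259 + 27) = (I*√138)*(-259 + 27) = (I*√138)*(-232) = -232*I*√138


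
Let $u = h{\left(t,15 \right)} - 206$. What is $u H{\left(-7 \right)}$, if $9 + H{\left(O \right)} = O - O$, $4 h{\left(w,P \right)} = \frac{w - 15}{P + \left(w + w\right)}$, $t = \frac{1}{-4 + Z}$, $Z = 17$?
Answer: $\frac{731349}{394} \approx 1856.2$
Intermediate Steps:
$t = \frac{1}{13}$ ($t = \frac{1}{-4 + 17} = \frac{1}{13} \approx 0.076923$)
$h{\left(w,P \right)} = \frac{-15 + w}{4 \left(P + 2 w\right)}$ ($h{\left(w,P \right)} = \frac{\left(w - 15\right) \frac{1}{P + \left(w + w\right)}}{4} = \frac{\left(-15 + w\right) \frac{1}{P + 2 w}}{4} = \frac{\frac{1}{P + 2 w} \left(-15 + w\right)}{4} = \frac{-15 + w}{4 \left(P + 2 w\right)}$)
$u = - \frac{81261}{394}$ ($u = \frac{-15 + \frac{1}{13}}{4 \left(15 + 2 \cdot \frac{1}{13}\right)} - 206 = \frac{1}{4} \frac{1}{15 + \frac{2}{13}} \left(- \frac{194}{13}\right) - 206 = \frac{1}{4} \frac{1}{\frac{197}{13}} \left(- \frac{194}{13}\right) - 206 = \frac{1}{4} \cdot \frac{13}{197} \left(- \frac{194}{13}\right) - 206 = - \frac{97}{394} - 206 = - \frac{81261}{394} \approx -206.25$)
$H{\left(O \right)} = -9$ ($H{\left(O \right)} = -9 + \left(O - O\right) = -9 + 0 = -9$)
$u H{\left(-7 \right)} = \left(- \frac{81261}{394}\right) \left(-9\right) = \frac{731349}{394}$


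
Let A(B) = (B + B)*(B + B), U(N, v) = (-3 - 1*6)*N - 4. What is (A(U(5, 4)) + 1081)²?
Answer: 114169225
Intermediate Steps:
U(N, v) = -4 - 9*N (U(N, v) = (-3 - 6)*N - 4 = -9*N - 4 = -4 - 9*N)
A(B) = 4*B² (A(B) = (2*B)*(2*B) = 4*B²)
(A(U(5, 4)) + 1081)² = (4*(-4 - 9*5)² + 1081)² = (4*(-4 - 45)² + 1081)² = (4*(-49)² + 1081)² = (4*2401 + 1081)² = (9604 + 1081)² = 10685² = 114169225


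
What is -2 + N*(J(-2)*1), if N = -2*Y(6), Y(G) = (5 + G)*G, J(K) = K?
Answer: 262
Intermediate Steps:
Y(G) = G*(5 + G)
N = -132 (N = -12*(5 + 6) = -12*11 = -2*66 = -132)
-2 + N*(J(-2)*1) = -2 - (-264) = -2 - 132*(-2) = -2 + 264 = 262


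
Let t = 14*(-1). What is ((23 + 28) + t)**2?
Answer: 1369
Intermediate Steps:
t = -14
((23 + 28) + t)**2 = ((23 + 28) - 14)**2 = (51 - 14)**2 = 37**2 = 1369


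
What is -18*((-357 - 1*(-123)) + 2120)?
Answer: -33948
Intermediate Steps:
-18*((-357 - 1*(-123)) + 2120) = -18*((-357 + 123) + 2120) = -18*(-234 + 2120) = -18*1886 = -33948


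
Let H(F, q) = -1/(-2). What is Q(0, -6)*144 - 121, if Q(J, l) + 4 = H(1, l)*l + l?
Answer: -1993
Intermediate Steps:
H(F, q) = 1/2 (H(F, q) = -1*(-1/2) = 1/2)
Q(J, l) = -4 + 3*l/2 (Q(J, l) = -4 + (l/2 + l) = -4 + 3*l/2)
Q(0, -6)*144 - 121 = (-4 + (3/2)*(-6))*144 - 121 = (-4 - 9)*144 - 121 = -13*144 - 121 = -1872 - 121 = -1993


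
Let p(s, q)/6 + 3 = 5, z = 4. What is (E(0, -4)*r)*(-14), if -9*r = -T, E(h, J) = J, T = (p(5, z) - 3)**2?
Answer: 504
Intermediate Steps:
p(s, q) = 12 (p(s, q) = -18 + 6*5 = -18 + 30 = 12)
T = 81 (T = (12 - 3)**2 = 9**2 = 81)
r = 9 (r = -(-1)*81/9 = -1/9*(-81) = 9)
(E(0, -4)*r)*(-14) = -4*9*(-14) = -36*(-14) = 504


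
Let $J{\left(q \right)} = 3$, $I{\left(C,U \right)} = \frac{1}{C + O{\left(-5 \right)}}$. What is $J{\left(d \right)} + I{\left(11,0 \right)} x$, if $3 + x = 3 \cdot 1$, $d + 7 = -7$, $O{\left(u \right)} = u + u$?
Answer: $3$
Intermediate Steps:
$O{\left(u \right)} = 2 u$
$d = -14$ ($d = -7 - 7 = -14$)
$I{\left(C,U \right)} = \frac{1}{-10 + C}$ ($I{\left(C,U \right)} = \frac{1}{C + 2 \left(-5\right)} = \frac{1}{C - 10} = \frac{1}{-10 + C}$)
$x = 0$ ($x = -3 + 3 \cdot 1 = -3 + 3 = 0$)
$J{\left(d \right)} + I{\left(11,0 \right)} x = 3 + \frac{1}{-10 + 11} \cdot 0 = 3 + 1^{-1} \cdot 0 = 3 + 1 \cdot 0 = 3 + 0 = 3$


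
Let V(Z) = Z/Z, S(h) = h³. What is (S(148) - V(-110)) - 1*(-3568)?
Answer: 3245359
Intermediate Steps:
V(Z) = 1
(S(148) - V(-110)) - 1*(-3568) = (148³ - 1*1) - 1*(-3568) = (3241792 - 1) + 3568 = 3241791 + 3568 = 3245359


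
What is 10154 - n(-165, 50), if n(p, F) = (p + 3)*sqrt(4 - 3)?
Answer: 10316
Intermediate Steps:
n(p, F) = 3 + p (n(p, F) = (3 + p)*sqrt(1) = (3 + p)*1 = 3 + p)
10154 - n(-165, 50) = 10154 - (3 - 165) = 10154 - 1*(-162) = 10154 + 162 = 10316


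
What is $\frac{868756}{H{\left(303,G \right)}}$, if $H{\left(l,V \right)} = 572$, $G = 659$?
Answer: $\frac{217189}{143} \approx 1518.8$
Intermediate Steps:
$\frac{868756}{H{\left(303,G \right)}} = \frac{868756}{572} = 868756 \cdot \frac{1}{572} = \frac{217189}{143}$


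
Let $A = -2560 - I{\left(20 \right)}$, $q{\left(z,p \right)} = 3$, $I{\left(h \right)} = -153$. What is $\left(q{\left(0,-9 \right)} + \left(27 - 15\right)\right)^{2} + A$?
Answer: $-2182$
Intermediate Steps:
$A = -2407$ ($A = -2560 - -153 = -2560 + 153 = -2407$)
$\left(q{\left(0,-9 \right)} + \left(27 - 15\right)\right)^{2} + A = \left(3 + \left(27 - 15\right)\right)^{2} - 2407 = \left(3 + 12\right)^{2} - 2407 = 15^{2} - 2407 = 225 - 2407 = -2182$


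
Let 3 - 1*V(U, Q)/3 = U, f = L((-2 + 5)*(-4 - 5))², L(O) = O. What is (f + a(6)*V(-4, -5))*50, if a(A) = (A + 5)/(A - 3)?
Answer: 40300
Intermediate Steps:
a(A) = (5 + A)/(-3 + A)
f = 729 (f = ((-2 + 5)*(-4 - 5))² = (3*(-9))² = (-27)² = 729)
V(U, Q) = 9 - 3*U
(f + a(6)*V(-4, -5))*50 = (729 + ((5 + 6)/(-3 + 6))*(9 - 3*(-4)))*50 = (729 + (11/3)*(9 + 12))*50 = (729 + ((⅓)*11)*21)*50 = (729 + (11/3)*21)*50 = (729 + 77)*50 = 806*50 = 40300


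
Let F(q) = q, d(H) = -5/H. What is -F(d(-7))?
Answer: -5/7 ≈ -0.71429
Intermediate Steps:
-F(d(-7)) = -(-5)/(-7) = -(-5)*(-1)/7 = -1*5/7 = -5/7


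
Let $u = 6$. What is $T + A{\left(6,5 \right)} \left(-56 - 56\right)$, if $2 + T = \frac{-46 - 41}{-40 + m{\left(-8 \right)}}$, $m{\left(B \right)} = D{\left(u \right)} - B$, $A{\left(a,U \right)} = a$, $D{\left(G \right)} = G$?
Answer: $- \frac{17437}{26} \approx -670.65$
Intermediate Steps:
$m{\left(B \right)} = 6 - B$
$T = \frac{35}{26}$ ($T = -2 + \frac{-46 - 41}{-40 + \left(6 - -8\right)} = -2 - \frac{87}{-40 + \left(6 + 8\right)} = -2 - \frac{87}{-40 + 14} = -2 - \frac{87}{-26} = -2 - - \frac{87}{26} = -2 + \frac{87}{26} = \frac{35}{26} \approx 1.3462$)
$T + A{\left(6,5 \right)} \left(-56 - 56\right) = \frac{35}{26} + 6 \left(-56 - 56\right) = \frac{35}{26} + 6 \left(-112\right) = \frac{35}{26} - 672 = - \frac{17437}{26}$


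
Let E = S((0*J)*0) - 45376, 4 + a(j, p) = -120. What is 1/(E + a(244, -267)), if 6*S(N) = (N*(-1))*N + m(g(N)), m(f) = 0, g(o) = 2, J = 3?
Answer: -1/45500 ≈ -2.1978e-5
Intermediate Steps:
a(j, p) = -124 (a(j, p) = -4 - 120 = -124)
S(N) = -N²/6 (S(N) = ((N*(-1))*N + 0)/6 = ((-N)*N + 0)/6 = (-N² + 0)/6 = (-N²)/6 = -N²/6)
E = -45376 (E = -((0*3)*0)²/6 - 45376 = -(0*0)²/6 - 45376 = -⅙*0² - 45376 = -⅙*0 - 45376 = 0 - 45376 = -45376)
1/(E + a(244, -267)) = 1/(-45376 - 124) = 1/(-45500) = -1/45500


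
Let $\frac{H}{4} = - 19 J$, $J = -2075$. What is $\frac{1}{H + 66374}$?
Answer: $\frac{1}{224074} \approx 4.4628 \cdot 10^{-6}$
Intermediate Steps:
$H = 157700$ ($H = 4 \left(\left(-19\right) \left(-2075\right)\right) = 4 \cdot 39425 = 157700$)
$\frac{1}{H + 66374} = \frac{1}{157700 + 66374} = \frac{1}{224074}$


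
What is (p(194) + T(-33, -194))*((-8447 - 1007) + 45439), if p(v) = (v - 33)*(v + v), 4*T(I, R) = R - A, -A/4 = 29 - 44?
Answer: 4491251865/2 ≈ 2.2456e+9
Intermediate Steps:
A = 60 (A = -4*(29 - 44) = -4*(-15) = 60)
T(I, R) = -15 + R/4 (T(I, R) = (R - 1*60)/4 = (R - 60)/4 = (-60 + R)/4 = -15 + R/4)
p(v) = 2*v*(-33 + v) (p(v) = (-33 + v)*(2*v) = 2*v*(-33 + v))
(p(194) + T(-33, -194))*((-8447 - 1007) + 45439) = (2*194*(-33 + 194) + (-15 + (¼)*(-194)))*((-8447 - 1007) + 45439) = (2*194*161 + (-15 - 97/2))*(-9454 + 45439) = (62468 - 127/2)*35985 = (124809/2)*35985 = 4491251865/2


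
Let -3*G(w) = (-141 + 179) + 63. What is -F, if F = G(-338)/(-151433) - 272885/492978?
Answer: 41307197279/74653137474 ≈ 0.55332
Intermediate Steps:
G(w) = -101/3 (G(w) = -((-141 + 179) + 63)/3 = -(38 + 63)/3 = -⅓*101 = -101/3)
F = -41307197279/74653137474 (F = -101/3/(-151433) - 272885/492978 = -101/3*(-1/151433) - 272885*1/492978 = 101/454299 - 272885/492978 = -41307197279/74653137474 ≈ -0.55332)
-F = -1*(-41307197279/74653137474) = 41307197279/74653137474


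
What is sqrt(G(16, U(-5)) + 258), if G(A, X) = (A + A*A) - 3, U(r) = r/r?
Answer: sqrt(527) ≈ 22.956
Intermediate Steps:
U(r) = 1
G(A, X) = -3 + A + A**2 (G(A, X) = (A + A**2) - 3 = -3 + A + A**2)
sqrt(G(16, U(-5)) + 258) = sqrt((-3 + 16 + 16**2) + 258) = sqrt((-3 + 16 + 256) + 258) = sqrt(269 + 258) = sqrt(527)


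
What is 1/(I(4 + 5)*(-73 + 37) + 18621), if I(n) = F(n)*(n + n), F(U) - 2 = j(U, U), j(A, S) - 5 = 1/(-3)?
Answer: 1/14301 ≈ 6.9925e-5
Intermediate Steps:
j(A, S) = 14/3 (j(A, S) = 5 + 1/(-3) = 5 - 1/3 = 14/3)
F(U) = 20/3 (F(U) = 2 + 14/3 = 20/3)
I(n) = 40*n/3 (I(n) = 20*(n + n)/3 = 20*(2*n)/3 = 40*n/3)
1/(I(4 + 5)*(-73 + 37) + 18621) = 1/((40*(4 + 5)/3)*(-73 + 37) + 18621) = 1/(((40/3)*9)*(-36) + 18621) = 1/(120*(-36) + 18621) = 1/(-4320 + 18621) = 1/14301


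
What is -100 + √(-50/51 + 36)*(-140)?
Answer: -100 - 140*√91086/51 ≈ -928.48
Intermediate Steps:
-100 + √(-50/51 + 36)*(-140) = -100 + √(1786/51)*(-140) = -100 + (√91086/51)*(-140) = -100 - 140*√91086/51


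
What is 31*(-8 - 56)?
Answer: -1984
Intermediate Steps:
31*(-8 - 56) = 31*(-64) = -1984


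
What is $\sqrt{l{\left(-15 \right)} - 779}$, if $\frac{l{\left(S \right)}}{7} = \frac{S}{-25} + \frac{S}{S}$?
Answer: $\frac{i \sqrt{19195}}{5} \approx 27.709 i$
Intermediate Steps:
$l{\left(S \right)} = 7 - \frac{7 S}{25}$ ($l{\left(S \right)} = 7 \left(\frac{S}{-25} + \frac{S}{S}\right) = 7 \left(S \left(- \frac{1}{25}\right) + 1\right) = 7 \left(- \frac{S}{25} + 1\right) = 7 \left(1 - \frac{S}{25}\right) = 7 - \frac{7 S}{25}$)
$\sqrt{l{\left(-15 \right)} - 779} = \sqrt{\left(7 - - \frac{21}{5}\right) - 779} = \sqrt{\left(7 + \frac{21}{5}\right) - 779} = \sqrt{\frac{56}{5} - 779} = \sqrt{- \frac{3839}{5}} = \frac{i \sqrt{19195}}{5}$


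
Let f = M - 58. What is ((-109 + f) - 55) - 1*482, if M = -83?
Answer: -787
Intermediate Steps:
f = -141 (f = -83 - 58 = -141)
((-109 + f) - 55) - 1*482 = ((-109 - 141) - 55) - 1*482 = (-250 - 55) - 482 = -305 - 482 = -787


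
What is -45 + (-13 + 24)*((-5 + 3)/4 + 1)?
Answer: -79/2 ≈ -39.500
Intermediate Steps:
-45 + (-13 + 24)*((-5 + 3)/4 + 1) = -45 + 11*(-2*¼ + 1) = -45 + 11*(-½ + 1) = -45 + 11*(½) = -45 + 11/2 = -79/2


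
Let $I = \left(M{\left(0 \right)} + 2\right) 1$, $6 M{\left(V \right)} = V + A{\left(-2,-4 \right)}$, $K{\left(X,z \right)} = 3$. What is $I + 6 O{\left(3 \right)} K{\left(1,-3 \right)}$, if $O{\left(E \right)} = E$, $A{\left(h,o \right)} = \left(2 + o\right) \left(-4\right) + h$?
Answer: $57$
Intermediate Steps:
$A{\left(h,o \right)} = -8 + h - 4 o$ ($A{\left(h,o \right)} = \left(-8 - 4 o\right) + h = -8 + h - 4 o$)
$M{\left(V \right)} = 1 + \frac{V}{6}$ ($M{\left(V \right)} = \frac{V - -6}{6} = \frac{V + 6}{6} = \frac{6 + V}{6} = 1 + \frac{V}{6}$)
$I = 3$ ($I = \left(\left(1 + \frac{1}{6} \cdot 0\right) + 2\right) 1 = \left(\left(1 + 0\right) + 2\right) 1 = \left(1 + 2\right) 1 = 3 \cdot 1 = 3$)
$I + 6 O{\left(3 \right)} K{\left(1,-3 \right)} = 3 + 6 \cdot 3 \cdot 3 = 3 + 18 \cdot 3 = 3 + 54 = 57$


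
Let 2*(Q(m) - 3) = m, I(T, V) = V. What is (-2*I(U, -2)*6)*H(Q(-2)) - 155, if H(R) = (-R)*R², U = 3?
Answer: -347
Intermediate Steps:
Q(m) = 3 + m/2
H(R) = -R³
(-2*I(U, -2)*6)*H(Q(-2)) - 155 = (-2*(-2)*6)*(-(3 + (½)*(-2))³) - 155 = (4*6)*(-(3 - 1)³) - 155 = 24*(-1*2³) - 155 = 24*(-1*8) - 155 = 24*(-8) - 155 = -192 - 155 = -347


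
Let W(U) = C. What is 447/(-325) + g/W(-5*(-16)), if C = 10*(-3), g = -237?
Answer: 4241/650 ≈ 6.5246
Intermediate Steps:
C = -30
W(U) = -30
447/(-325) + g/W(-5*(-16)) = 447/(-325) - 237/(-30) = 447*(-1/325) - 237*(-1/30) = -447/325 + 79/10 = 4241/650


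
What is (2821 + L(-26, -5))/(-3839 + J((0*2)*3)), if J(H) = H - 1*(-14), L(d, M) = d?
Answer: -559/765 ≈ -0.73072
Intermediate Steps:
J(H) = 14 + H (J(H) = H + 14 = 14 + H)
(2821 + L(-26, -5))/(-3839 + J((0*2)*3)) = (2821 - 26)/(-3839 + (14 + (0*2)*3)) = 2795/(-3839 + (14 + 0*3)) = 2795/(-3839 + (14 + 0)) = 2795/(-3839 + 14) = 2795/(-3825) = 2795*(-1/3825) = -559/765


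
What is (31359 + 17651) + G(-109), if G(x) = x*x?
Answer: 60891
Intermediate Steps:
G(x) = x²
(31359 + 17651) + G(-109) = (31359 + 17651) + (-109)² = 49010 + 11881 = 60891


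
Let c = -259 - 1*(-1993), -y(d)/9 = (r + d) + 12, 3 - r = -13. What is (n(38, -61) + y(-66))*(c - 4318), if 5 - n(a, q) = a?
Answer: -798456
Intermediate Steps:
r = 16 (r = 3 - 1*(-13) = 3 + 13 = 16)
y(d) = -252 - 9*d (y(d) = -9*((16 + d) + 12) = -9*(28 + d) = -252 - 9*d)
n(a, q) = 5 - a
c = 1734 (c = -259 + 1993 = 1734)
(n(38, -61) + y(-66))*(c - 4318) = ((5 - 1*38) + (-252 - 9*(-66)))*(1734 - 4318) = ((5 - 38) + (-252 + 594))*(-2584) = (-33 + 342)*(-2584) = 309*(-2584) = -798456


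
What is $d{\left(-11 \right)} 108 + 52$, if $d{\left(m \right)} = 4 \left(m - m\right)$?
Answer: $52$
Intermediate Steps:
$d{\left(m \right)} = 0$ ($d{\left(m \right)} = 4 \cdot 0 = 0$)
$d{\left(-11 \right)} 108 + 52 = 0 \cdot 108 + 52 = 0 + 52 = 52$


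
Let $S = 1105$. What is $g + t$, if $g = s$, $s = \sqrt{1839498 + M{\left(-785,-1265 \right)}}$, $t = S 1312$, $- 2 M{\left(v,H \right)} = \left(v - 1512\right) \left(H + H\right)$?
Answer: $1449760 + i \sqrt{1066207} \approx 1.4498 \cdot 10^{6} + 1032.6 i$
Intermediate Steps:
$M{\left(v,H \right)} = - H \left(-1512 + v\right)$ ($M{\left(v,H \right)} = - \frac{\left(v - 1512\right) \left(H + H\right)}{2} = - \frac{\left(-1512 + v\right) 2 H}{2} = - \frac{2 H \left(-1512 + v\right)}{2} = - H \left(-1512 + v\right)$)
$t = 1449760$ ($t = 1105 \cdot 1312 = 1449760$)
$s = i \sqrt{1066207}$ ($s = \sqrt{1839498 - 1265 \left(1512 - -785\right)} = \sqrt{1839498 - 1265 \left(1512 + 785\right)} = \sqrt{1839498 - 2905705} = \sqrt{-1066207} = i \sqrt{1066207} \approx 1032.6 i$)
$g = i \sqrt{1066207} \approx 1032.6 i$
$g + t = i \sqrt{1066207} + 1449760 = 1449760 + i \sqrt{1066207}$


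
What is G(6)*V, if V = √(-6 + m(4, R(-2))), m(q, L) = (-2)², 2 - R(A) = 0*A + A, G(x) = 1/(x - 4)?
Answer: I*√2/2 ≈ 0.70711*I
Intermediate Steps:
G(x) = 1/(-4 + x)
R(A) = 2 - A (R(A) = 2 - (0*A + A) = 2 - (0 + A) = 2 - A)
m(q, L) = 4
V = I*√2 (V = √(-6 + 4) = √(-2) = I*√2 ≈ 1.4142*I)
G(6)*V = (I*√2)/(-4 + 6) = (I*√2)/2 = I*√2/2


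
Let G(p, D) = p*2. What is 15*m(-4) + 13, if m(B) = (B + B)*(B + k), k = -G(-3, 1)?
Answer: -227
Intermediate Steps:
G(p, D) = 2*p
k = 6 (k = -2*(-3) = -1*(-6) = 6)
m(B) = 2*B*(6 + B) (m(B) = (B + B)*(B + 6) = (2*B)*(6 + B) = 2*B*(6 + B))
15*m(-4) + 13 = 15*(2*(-4)*(6 - 4)) + 13 = 15*(2*(-4)*2) + 13 = 15*(-16) + 13 = -240 + 13 = -227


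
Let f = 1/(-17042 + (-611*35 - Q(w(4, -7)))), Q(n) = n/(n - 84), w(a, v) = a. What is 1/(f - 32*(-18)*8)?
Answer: 768539/3541427692 ≈ 0.00021701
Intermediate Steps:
Q(n) = n/(-84 + n)
f = -20/768539 (f = 1/(-17042 + (-611*35 - 4/(-84 + 4))) = 1/(-17042 + (-21385 - 4/(-80))) = 1/(-17042 + (-21385 - 4*(-1)/80)) = 1/(-17042 + (-21385 - 1*(-1/20))) = 1/(-17042 + (-21385 + 1/20)) = 1/(-17042 - 427699/20) = 1/(-768539/20) = -20/768539 ≈ -2.6023e-5)
1/(f - 32*(-18)*8) = 1/(-20/768539 - 32*(-18)*8) = 1/(-20/768539 + 576*8) = 1/(-20/768539 + 4608) = 1/(3541427692/768539) = 768539/3541427692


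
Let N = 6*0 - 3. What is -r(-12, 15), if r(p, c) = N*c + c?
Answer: 30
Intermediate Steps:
N = -3 (N = 0 - 3 = -3)
r(p, c) = -2*c (r(p, c) = -3*c + c = -2*c)
-r(-12, 15) = -(-2)*15 = -1*(-30) = 30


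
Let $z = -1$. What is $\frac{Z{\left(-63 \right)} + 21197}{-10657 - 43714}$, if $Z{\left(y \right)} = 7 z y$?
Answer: $- \frac{21638}{54371} \approx -0.39797$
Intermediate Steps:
$Z{\left(y \right)} = - 7 y$ ($Z{\left(y \right)} = 7 \left(-1\right) y = - 7 y$)
$\frac{Z{\left(-63 \right)} + 21197}{-10657 - 43714} = \frac{\left(-7\right) \left(-63\right) + 21197}{-10657 - 43714} = \frac{441 + 21197}{-54371} = 21638 \left(- \frac{1}{54371}\right) = - \frac{21638}{54371}$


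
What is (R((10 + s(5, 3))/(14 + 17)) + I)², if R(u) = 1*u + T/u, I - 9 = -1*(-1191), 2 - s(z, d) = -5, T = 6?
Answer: 407624787025/277729 ≈ 1.4677e+6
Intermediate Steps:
s(z, d) = 7 (s(z, d) = 2 - 1*(-5) = 2 + 5 = 7)
I = 1200 (I = 9 - 1*(-1191) = 9 + 1191 = 1200)
R(u) = u + 6/u (R(u) = 1*u + 6/u = u + 6/u)
(R((10 + s(5, 3))/(14 + 17)) + I)² = (((10 + 7)/(14 + 17) + 6/(((10 + 7)/(14 + 17)))) + 1200)² = ((17/31 + 6/((17/31))) + 1200)² = ((17*(1/31) + 6/((17*(1/31)))) + 1200)² = ((17/31 + 6/(17/31)) + 1200)² = ((17/31 + 6*(31/17)) + 1200)² = ((17/31 + 186/17) + 1200)² = (6055/527 + 1200)² = (638455/527)² = 407624787025/277729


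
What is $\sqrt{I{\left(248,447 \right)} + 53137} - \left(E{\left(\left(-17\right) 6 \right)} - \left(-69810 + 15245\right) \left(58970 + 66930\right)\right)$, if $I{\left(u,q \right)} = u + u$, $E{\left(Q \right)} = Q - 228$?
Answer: $-6869733170 + \sqrt{53633} \approx -6.8697 \cdot 10^{9}$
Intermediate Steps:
$E{\left(Q \right)} = -228 + Q$ ($E{\left(Q \right)} = Q - 228 = -228 + Q$)
$I{\left(u,q \right)} = 2 u$
$\sqrt{I{\left(248,447 \right)} + 53137} - \left(E{\left(\left(-17\right) 6 \right)} - \left(-69810 + 15245\right) \left(58970 + 66930\right)\right) = \sqrt{2 \cdot 248 + 53137} - \left(\left(-228 - 102\right) - \left(-69810 + 15245\right) \left(58970 + 66930\right)\right) = \sqrt{496 + 53137} - \left(\left(-228 - 102\right) - \left(-54565\right) 125900\right) = \sqrt{53633} - \left(-330 - -6869733500\right) = \sqrt{53633} - \left(-330 + 6869733500\right) = \sqrt{53633} - 6869733170 = -6869733170 + \sqrt{53633}$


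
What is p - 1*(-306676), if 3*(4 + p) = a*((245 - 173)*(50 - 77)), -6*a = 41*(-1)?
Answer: 302244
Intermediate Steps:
a = 41/6 (a = -41*(-1)/6 = -⅙*(-41) = 41/6 ≈ 6.8333)
p = -4432 (p = -4 + (41*((245 - 173)*(50 - 77))/6)/3 = -4 + (41*(72*(-27))/6)/3 = -4 + ((41/6)*(-1944))/3 = -4 + (⅓)*(-13284) = -4 - 4428 = -4432)
p - 1*(-306676) = -4432 - 1*(-306676) = -4432 + 306676 = 302244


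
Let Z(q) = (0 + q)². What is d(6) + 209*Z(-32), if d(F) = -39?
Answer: 213977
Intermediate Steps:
Z(q) = q²
d(6) + 209*Z(-32) = -39 + 209*(-32)² = -39 + 209*1024 = -39 + 214016 = 213977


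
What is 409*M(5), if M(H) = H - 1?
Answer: 1636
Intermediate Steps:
M(H) = -1 + H
409*M(5) = 409*(-1 + 5) = 409*4 = 1636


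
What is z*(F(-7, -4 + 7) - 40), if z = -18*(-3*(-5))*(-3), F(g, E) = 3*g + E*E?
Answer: -42120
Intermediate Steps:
F(g, E) = E² + 3*g (F(g, E) = 3*g + E² = E² + 3*g)
z = 810 (z = -270*(-3) = -18*(-45) = 810)
z*(F(-7, -4 + 7) - 40) = 810*(((-4 + 7)² + 3*(-7)) - 40) = 810*((3² - 21) - 40) = 810*((9 - 21) - 40) = 810*(-12 - 40) = 810*(-52) = -42120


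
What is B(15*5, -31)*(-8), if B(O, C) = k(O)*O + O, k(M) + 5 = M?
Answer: -42600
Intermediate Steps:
k(M) = -5 + M
B(O, C) = O + O*(-5 + O) (B(O, C) = (-5 + O)*O + O = O*(-5 + O) + O = O + O*(-5 + O))
B(15*5, -31)*(-8) = ((15*5)*(-4 + 15*5))*(-8) = (75*(-4 + 75))*(-8) = (75*71)*(-8) = 5325*(-8) = -42600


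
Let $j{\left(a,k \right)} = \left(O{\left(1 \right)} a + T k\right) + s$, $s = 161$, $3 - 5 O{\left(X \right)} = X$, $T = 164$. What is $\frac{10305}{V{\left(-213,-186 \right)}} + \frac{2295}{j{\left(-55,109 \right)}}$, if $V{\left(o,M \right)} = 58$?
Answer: $\frac{12385179}{69658} \approx 177.8$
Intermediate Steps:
$O{\left(X \right)} = \frac{3}{5} - \frac{X}{5}$
$j{\left(a,k \right)} = 161 + 164 k + \frac{2 a}{5}$ ($j{\left(a,k \right)} = \left(\left(\frac{3}{5} - \frac{1}{5}\right) a + 164 k\right) + 161 = \left(\frac{2 a}{5} + 164 k\right) + 161 = \left(164 k + \frac{2 a}{5}\right) + 161 = 161 + 164 k + \frac{2 a}{5}$)
$\frac{10305}{V{\left(-213,-186 \right)}} + \frac{2295}{j{\left(-55,109 \right)}} = \frac{10305}{58} + \frac{2295}{161 + 164 \cdot 109 + \frac{2}{5} \left(-55\right)} = 10305 \cdot \frac{1}{58} + \frac{2295}{161 + 17876 - 22} = \frac{10305}{58} + \frac{2295}{18015} = \frac{10305}{58} + 2295 \cdot \frac{1}{18015} = \frac{10305}{58} + \frac{153}{1201} = \frac{12385179}{69658}$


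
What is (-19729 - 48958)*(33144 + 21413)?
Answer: -3747356659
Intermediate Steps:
(-19729 - 48958)*(33144 + 21413) = -68687*54557 = -3747356659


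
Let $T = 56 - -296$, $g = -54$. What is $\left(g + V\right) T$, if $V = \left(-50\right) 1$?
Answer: $-36608$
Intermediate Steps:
$T = 352$ ($T = 56 + 296 = 352$)
$V = -50$
$\left(g + V\right) T = \left(-54 - 50\right) 352 = \left(-104\right) 352 = -36608$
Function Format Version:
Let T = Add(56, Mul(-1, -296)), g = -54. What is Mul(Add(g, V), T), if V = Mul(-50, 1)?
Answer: -36608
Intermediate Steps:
T = 352 (T = Add(56, 296) = 352)
V = -50
Mul(Add(g, V), T) = Mul(Add(-54, -50), 352) = Mul(-104, 352) = -36608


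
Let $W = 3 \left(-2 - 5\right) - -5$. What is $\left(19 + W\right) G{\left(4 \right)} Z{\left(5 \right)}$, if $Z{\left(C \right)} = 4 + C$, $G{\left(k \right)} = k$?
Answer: $108$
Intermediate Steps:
$W = -16$ ($W = 3 \left(-7\right) + 5 = -21 + 5 = -16$)
$\left(19 + W\right) G{\left(4 \right)} Z{\left(5 \right)} = \left(19 - 16\right) 4 \left(4 + 5\right) = 3 \cdot 4 \cdot 9 = 12 \cdot 9 = 108$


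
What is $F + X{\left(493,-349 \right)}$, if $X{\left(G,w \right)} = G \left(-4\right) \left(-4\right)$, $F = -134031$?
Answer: $-126143$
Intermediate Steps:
$X{\left(G,w \right)} = 16 G$ ($X{\left(G,w \right)} = - 4 G \left(-4\right) = 16 G$)
$F + X{\left(493,-349 \right)} = -134031 + 16 \cdot 493 = -134031 + 7888 = -126143$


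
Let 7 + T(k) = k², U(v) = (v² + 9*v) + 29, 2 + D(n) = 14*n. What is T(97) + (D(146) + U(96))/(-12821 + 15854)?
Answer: 28528417/3033 ≈ 9406.0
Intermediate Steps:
D(n) = -2 + 14*n
U(v) = 29 + v² + 9*v
T(k) = -7 + k²
T(97) + (D(146) + U(96))/(-12821 + 15854) = (-7 + 97²) + ((-2 + 14*146) + (29 + 96² + 9*96))/(-12821 + 15854) = (-7 + 9409) + ((-2 + 2044) + (29 + 9216 + 864))/3033 = 9402 + (2042 + 10109)*(1/3033) = 9402 + 12151*(1/3033) = 9402 + 12151/3033 = 28528417/3033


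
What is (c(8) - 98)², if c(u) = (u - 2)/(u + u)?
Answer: 609961/64 ≈ 9530.6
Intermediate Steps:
c(u) = (-2 + u)/(2*u) (c(u) = (-2 + u)/((2*u)) = (-2 + u)*(1/(2*u)) = (-2 + u)/(2*u))
(c(8) - 98)² = ((½)*(-2 + 8)/8 - 98)² = ((½)*(⅛)*6 - 98)² = (3/8 - 98)² = (-781/8)² = 609961/64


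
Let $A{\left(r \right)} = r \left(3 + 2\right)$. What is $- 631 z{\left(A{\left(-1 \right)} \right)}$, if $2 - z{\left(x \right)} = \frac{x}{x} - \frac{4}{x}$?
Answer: $- \frac{631}{5} \approx -126.2$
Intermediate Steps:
$A{\left(r \right)} = 5 r$ ($A{\left(r \right)} = r 5 = 5 r$)
$z{\left(x \right)} = 1 + \frac{4}{x}$ ($z{\left(x \right)} = 2 - \left(\frac{x}{x} - \frac{4}{x}\right) = 2 - \left(1 - \frac{4}{x}\right) = 1 + \frac{4}{x}$)
$- 631 z{\left(A{\left(-1 \right)} \right)} = - 631 \frac{4 + 5 \left(-1\right)}{5 \left(-1\right)} = - 631 \frac{4 - 5}{-5} = - 631 \left(\left(- \frac{1}{5}\right) \left(-1\right)\right) = \left(-631\right) \frac{1}{5} = - \frac{631}{5}$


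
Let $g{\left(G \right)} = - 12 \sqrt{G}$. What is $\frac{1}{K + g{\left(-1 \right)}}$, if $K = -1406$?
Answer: $- \frac{703}{988490} + \frac{3 i}{494245} \approx -0.00071119 + 6.0699 \cdot 10^{-6} i$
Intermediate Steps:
$\frac{1}{K + g{\left(-1 \right)}} = \frac{1}{-1406 - 12 \sqrt{-1}} = \frac{1}{-1406 - 12 i} = \frac{-1406 + 12 i}{1976980}$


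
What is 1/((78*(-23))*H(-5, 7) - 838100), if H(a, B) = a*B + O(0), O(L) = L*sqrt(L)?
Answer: -1/775310 ≈ -1.2898e-6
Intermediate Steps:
O(L) = L**(3/2)
H(a, B) = B*a (H(a, B) = a*B + 0**(3/2) = B*a + 0 = B*a)
1/((78*(-23))*H(-5, 7) - 838100) = 1/((78*(-23))*(7*(-5)) - 838100) = 1/(-1794*(-35) - 838100) = 1/(62790 - 838100) = 1/(-775310) = -1/775310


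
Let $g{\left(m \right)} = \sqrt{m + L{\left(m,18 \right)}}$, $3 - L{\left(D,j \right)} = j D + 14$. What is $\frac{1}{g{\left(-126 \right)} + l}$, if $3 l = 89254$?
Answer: $\frac{267762}{7966257337} - \frac{9 \sqrt{2131}}{7966257337} \approx 3.356 \cdot 10^{-5}$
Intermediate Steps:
$L{\left(D,j \right)} = -11 - D j$ ($L{\left(D,j \right)} = 3 - \left(j D + 14\right) = 3 - \left(D j + 14\right) = 3 - \left(14 + D j\right) = -11 - D j$)
$l = \frac{89254}{3}$ ($l = \frac{1}{3} \cdot 89254 = \frac{89254}{3} \approx 29751.0$)
$g{\left(m \right)} = \sqrt{-11 - 17 m}$ ($g{\left(m \right)} = \sqrt{m - \left(11 + m 18\right)} = \sqrt{m - \left(11 + 18 m\right)} = \sqrt{-11 - 17 m}$)
$\frac{1}{g{\left(-126 \right)} + l} = \frac{1}{\sqrt{-11 - -2142} + \frac{89254}{3}} = \frac{1}{\sqrt{-11 + 2142} + \frac{89254}{3}} = \frac{1}{\sqrt{2131} + \frac{89254}{3}} = \frac{1}{\frac{89254}{3} + \sqrt{2131}}$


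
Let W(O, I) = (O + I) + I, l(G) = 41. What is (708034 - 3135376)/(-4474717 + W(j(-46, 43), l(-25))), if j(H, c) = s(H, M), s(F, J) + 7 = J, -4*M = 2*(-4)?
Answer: 1213671/2237320 ≈ 0.54247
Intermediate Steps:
M = 2 (M = -(-4)/2 = -1/4*(-8) = 2)
s(F, J) = -7 + J
j(H, c) = -5 (j(H, c) = -7 + 2 = -5)
W(O, I) = O + 2*I (W(O, I) = (I + O) + I = O + 2*I)
(708034 - 3135376)/(-4474717 + W(j(-46, 43), l(-25))) = (708034 - 3135376)/(-4474717 + (-5 + 2*41)) = -2427342/(-4474717 + (-5 + 82)) = -2427342/(-4474717 + 77) = -2427342/(-4474640) = -2427342*(-1/4474640) = 1213671/2237320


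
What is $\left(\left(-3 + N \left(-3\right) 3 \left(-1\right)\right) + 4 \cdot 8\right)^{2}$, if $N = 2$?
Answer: $2209$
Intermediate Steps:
$\left(\left(-3 + N \left(-3\right) 3 \left(-1\right)\right) + 4 \cdot 8\right)^{2} = \left(\left(-3 + 2 \left(-3\right) 3 \left(-1\right)\right) + 4 \cdot 8\right)^{2} = \left(\left(-3 + 2 \left(\left(-9\right) \left(-1\right)\right)\right) + 32\right)^{2} = \left(\left(-3 + 2 \cdot 9\right) + 32\right)^{2} = \left(\left(-3 + 18\right) + 32\right)^{2} = \left(15 + 32\right)^{2} = 47^{2} = 2209$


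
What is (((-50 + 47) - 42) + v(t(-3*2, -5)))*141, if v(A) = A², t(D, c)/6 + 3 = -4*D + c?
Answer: 1293111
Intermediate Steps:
t(D, c) = -18 - 24*D + 6*c (t(D, c) = -18 + 6*(-4*D + c) = -18 + 6*(c - 4*D) = -18 + (-24*D + 6*c) = -18 - 24*D + 6*c)
(((-50 + 47) - 42) + v(t(-3*2, -5)))*141 = (((-50 + 47) - 42) + (-18 - (-72)*2 + 6*(-5))²)*141 = ((-3 - 42) + (-18 - 24*(-6) - 30)²)*141 = (-45 + (-18 + 144 - 30)²)*141 = (-45 + 96²)*141 = (-45 + 9216)*141 = 9171*141 = 1293111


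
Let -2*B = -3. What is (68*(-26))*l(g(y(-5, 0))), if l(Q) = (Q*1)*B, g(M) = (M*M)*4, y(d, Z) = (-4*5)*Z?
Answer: 0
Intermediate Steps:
B = 3/2 (B = -½*(-3) = 3/2 ≈ 1.5000)
y(d, Z) = -20*Z
g(M) = 4*M² (g(M) = M²*4 = 4*M²)
l(Q) = 3*Q/2 (l(Q) = (Q*1)*(3/2) = Q*(3/2) = 3*Q/2)
(68*(-26))*l(g(y(-5, 0))) = (68*(-26))*(3*(4*(-20*0)²)/2) = -2652*4*0² = -2652*4*0 = -2652*0 = -1768*0 = 0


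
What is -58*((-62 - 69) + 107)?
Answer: 1392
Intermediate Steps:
-58*((-62 - 69) + 107) = -58*(-131 + 107) = -58*(-24) = 1392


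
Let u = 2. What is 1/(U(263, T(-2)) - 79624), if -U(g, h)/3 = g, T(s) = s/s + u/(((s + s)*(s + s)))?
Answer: -1/80413 ≈ -1.2436e-5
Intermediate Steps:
T(s) = 1 + 1/(2*s²) (T(s) = s/s + 2/(((s + s)*(s + s))) = 1 + 2/(((2*s)*(2*s))) = 1 + 2/((4*s²)) = 1 + 2*(1/(4*s²)) = 1 + 1/(2*s²))
U(g, h) = -3*g
1/(U(263, T(-2)) - 79624) = 1/(-3*263 - 79624) = 1/(-789 - 79624) = 1/(-80413) = -1/80413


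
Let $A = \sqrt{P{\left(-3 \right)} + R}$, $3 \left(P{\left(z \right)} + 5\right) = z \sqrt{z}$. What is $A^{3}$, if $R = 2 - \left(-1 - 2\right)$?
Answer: $3^{\frac{3}{4}} \left(- i\right)^{\frac{3}{2}} \approx -1.6119 - 1.6119 i$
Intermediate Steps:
$P{\left(z \right)} = -5 + \frac{z^{\frac{3}{2}}}{3}$ ($P{\left(z \right)} = -5 + \frac{z \sqrt{z}}{3} = -5 + \frac{z^{\frac{3}{2}}}{3}$)
$R = 5$ ($R = 2 - -3 = 2 + 3 = 5$)
$A = \sqrt[4]{3} \sqrt{- i}$ ($A = \sqrt{\left(-5 + \frac{\left(-3\right)^{\frac{3}{2}}}{3}\right) + 5} = \sqrt{\left(-5 + \frac{\left(-3\right) i \sqrt{3}}{3}\right) + 5} = \sqrt{\left(-5 - i \sqrt{3}\right) + 5} = \sqrt{- i \sqrt{3}} = \sqrt[4]{3} \sqrt{- i} \approx 0.9306 - 0.9306 i$)
$A^{3} = \left(\sqrt[4]{3} \sqrt{- i}\right)^{3} = 3^{\frac{3}{4}} \left(- i\right)^{\frac{3}{2}}$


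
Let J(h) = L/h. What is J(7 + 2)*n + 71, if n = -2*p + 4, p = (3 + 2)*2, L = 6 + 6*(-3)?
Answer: 277/3 ≈ 92.333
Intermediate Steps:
L = -12 (L = 6 - 18 = -12)
p = 10 (p = 5*2 = 10)
J(h) = -12/h
n = -16 (n = -2*10 + 4 = -20 + 4 = -16)
J(7 + 2)*n + 71 = -12/(7 + 2)*(-16) + 71 = -12/9*(-16) + 71 = -12*1/9*(-16) + 71 = -4/3*(-16) + 71 = 64/3 + 71 = 277/3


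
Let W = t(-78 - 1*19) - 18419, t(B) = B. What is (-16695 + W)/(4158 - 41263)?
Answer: 35211/37105 ≈ 0.94896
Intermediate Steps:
W = -18516 (W = (-78 - 1*19) - 18419 = (-78 - 19) - 18419 = -97 - 18419 = -18516)
(-16695 + W)/(4158 - 41263) = (-16695 - 18516)/(4158 - 41263) = -35211/(-37105) = -35211*(-1/37105) = 35211/37105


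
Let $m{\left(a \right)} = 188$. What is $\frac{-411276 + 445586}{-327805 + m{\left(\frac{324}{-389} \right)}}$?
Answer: $- \frac{34310}{327617} \approx -0.10473$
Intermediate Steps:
$\frac{-411276 + 445586}{-327805 + m{\left(\frac{324}{-389} \right)}} = \frac{-411276 + 445586}{-327805 + 188} = \frac{34310}{-327617} = 34310 \left(- \frac{1}{327617}\right) = - \frac{34310}{327617}$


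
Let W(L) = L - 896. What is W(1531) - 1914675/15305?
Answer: 1560800/3061 ≈ 509.90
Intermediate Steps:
W(L) = -896 + L
W(1531) - 1914675/15305 = (-896 + 1531) - 1914675/15305 = 635 - 1914675*1/15305 = 635 - 382935/3061 = 1560800/3061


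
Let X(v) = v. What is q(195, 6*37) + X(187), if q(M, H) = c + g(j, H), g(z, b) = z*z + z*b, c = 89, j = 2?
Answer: 724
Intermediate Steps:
g(z, b) = z² + b*z
q(M, H) = 93 + 2*H (q(M, H) = 89 + 2*(H + 2) = 89 + 2*(2 + H) = 89 + (4 + 2*H) = 93 + 2*H)
q(195, 6*37) + X(187) = (93 + 2*(6*37)) + 187 = (93 + 2*222) + 187 = (93 + 444) + 187 = 537 + 187 = 724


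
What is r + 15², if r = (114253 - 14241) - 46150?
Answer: 54087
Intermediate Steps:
r = 53862 (r = 100012 - 46150 = 53862)
r + 15² = 53862 + 15² = 53862 + 225 = 54087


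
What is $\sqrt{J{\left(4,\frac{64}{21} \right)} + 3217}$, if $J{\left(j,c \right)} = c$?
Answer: $\frac{\sqrt{1420041}}{21} \approx 56.745$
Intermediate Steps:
$\sqrt{J{\left(4,\frac{64}{21} \right)} + 3217} = \sqrt{\frac{64}{21} + 3217} = \sqrt{\frac{67621}{21}} = \frac{\sqrt{1420041}}{21}$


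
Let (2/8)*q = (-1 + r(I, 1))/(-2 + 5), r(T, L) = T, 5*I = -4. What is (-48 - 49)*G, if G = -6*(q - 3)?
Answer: -15714/5 ≈ -3142.8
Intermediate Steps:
I = -⅘ (I = (⅕)*(-4) = -⅘ ≈ -0.80000)
q = -12/5 (q = 4*((-1 - ⅘)/(-2 + 5)) = 4*(-9/5/3) = 4*(-9/5*⅓) = 4*(-⅗) = -12/5 ≈ -2.4000)
G = 162/5 (G = -6*(-12/5 - 3) = -6*(-27/5) = 162/5 ≈ 32.400)
(-48 - 49)*G = (-48 - 49)*(162/5) = -97*162/5 = -15714/5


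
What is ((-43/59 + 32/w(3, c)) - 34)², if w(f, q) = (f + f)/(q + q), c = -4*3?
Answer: 92179201/3481 ≈ 26481.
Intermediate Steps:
c = -12
w(f, q) = f/q (w(f, q) = (2*f)/((2*q)) = (2*f)*(1/(2*q)) = f/q)
((-43/59 + 32/w(3, c)) - 34)² = ((-43/59 + 32/((3/(-12)))) - 34)² = ((-43*1/59 + 32/((3*(-1/12)))) - 34)² = ((-43/59 + 32/(-¼)) - 34)² = ((-43/59 + 32*(-4)) - 34)² = ((-43/59 - 128) - 34)² = (-7595/59 - 34)² = (-9601/59)² = 92179201/3481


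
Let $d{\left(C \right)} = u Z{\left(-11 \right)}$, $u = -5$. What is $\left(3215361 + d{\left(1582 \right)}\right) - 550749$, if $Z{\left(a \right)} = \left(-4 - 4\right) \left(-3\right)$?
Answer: $2664492$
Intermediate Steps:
$Z{\left(a \right)} = 24$ ($Z{\left(a \right)} = \left(-8\right) \left(-3\right) = 24$)
$d{\left(C \right)} = -120$ ($d{\left(C \right)} = \left(-5\right) 24 = -120$)
$\left(3215361 + d{\left(1582 \right)}\right) - 550749 = \left(3215361 - 120\right) - 550749 = 3215241 - 550749 = 2664492$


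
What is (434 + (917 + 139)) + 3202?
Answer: 4692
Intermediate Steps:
(434 + (917 + 139)) + 3202 = (434 + 1056) + 3202 = 1490 + 3202 = 4692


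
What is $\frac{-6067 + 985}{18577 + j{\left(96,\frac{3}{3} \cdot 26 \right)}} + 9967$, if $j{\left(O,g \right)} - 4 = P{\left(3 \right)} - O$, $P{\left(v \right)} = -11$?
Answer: $\frac{30687546}{3079} \approx 9966.7$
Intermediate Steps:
$j{\left(O,g \right)} = -7 - O$ ($j{\left(O,g \right)} = 4 - \left(11 + O\right) = -7 - O$)
$\frac{-6067 + 985}{18577 + j{\left(96,\frac{3}{3} \cdot 26 \right)}} + 9967 = \frac{-6067 + 985}{18577 - 103} + 9967 = - \frac{5082}{18577 - 103} + 9967 = - \frac{5082}{18474} + 9967 = \left(-5082\right) \frac{1}{18474} + 9967 = - \frac{847}{3079} + 9967 = \frac{30687546}{3079}$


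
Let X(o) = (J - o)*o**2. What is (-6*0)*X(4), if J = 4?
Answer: 0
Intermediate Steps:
X(o) = o**2*(4 - o) (X(o) = (4 - o)*o**2 = o**2*(4 - o))
(-6*0)*X(4) = (-6*0)*(4**2*(4 - 1*4)) = 0*(16*(4 - 4)) = 0*(16*0) = 0*0 = 0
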